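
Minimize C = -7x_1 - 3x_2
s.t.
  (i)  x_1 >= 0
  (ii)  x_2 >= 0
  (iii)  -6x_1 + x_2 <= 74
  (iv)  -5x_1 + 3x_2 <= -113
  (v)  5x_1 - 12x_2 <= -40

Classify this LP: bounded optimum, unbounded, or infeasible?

unbounded

From the feasible point (164/5, 17), moving in the direction (12, 5) keeps every constraint satisfied while C decreases without bound.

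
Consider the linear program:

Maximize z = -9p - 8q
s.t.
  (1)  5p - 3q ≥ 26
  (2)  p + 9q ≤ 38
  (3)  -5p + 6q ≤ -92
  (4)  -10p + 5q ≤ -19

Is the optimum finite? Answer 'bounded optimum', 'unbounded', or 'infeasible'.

unbounded

From the feasible point (-8, -22), moving in the direction (-5, -10) keeps every constraint satisfied while z increases without bound.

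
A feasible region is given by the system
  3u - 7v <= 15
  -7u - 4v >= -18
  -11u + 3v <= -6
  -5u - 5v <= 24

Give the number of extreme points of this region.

3

Of the 6 pairwise boundary intersections, those satisfying every inequality are:
  (186/61, -51/61)
  (-3/68, -147/68)
  (6/5, 12/5)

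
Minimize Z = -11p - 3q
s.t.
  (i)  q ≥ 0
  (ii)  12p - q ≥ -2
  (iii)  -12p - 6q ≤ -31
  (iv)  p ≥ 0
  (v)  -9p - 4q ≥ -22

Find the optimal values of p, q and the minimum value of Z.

Corner points and Z = -11p - 3q:
  (19/84, 33/7) → Z = -1397/84
  (14/57, 94/19) → Z = -1000/57
  (4/3, 5/2) → Z = -133/6

The binding constraints are -12p - 6q = -31 and -9p - 4q = -22.
Solving simultaneously gives p = 4/3, q = 5/2.

p = 4/3, q = 5/2, minimum Z = -133/6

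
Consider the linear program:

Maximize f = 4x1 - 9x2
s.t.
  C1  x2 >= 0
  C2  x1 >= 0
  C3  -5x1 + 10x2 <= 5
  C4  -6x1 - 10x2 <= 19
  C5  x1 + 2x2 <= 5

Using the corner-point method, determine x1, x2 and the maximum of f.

Corner points and f = 4x1 - 9x2:
  (0, 0) → f = 0
  (5, 0) → f = 20
  (0, 1/2) → f = -9/2
  (2, 3/2) → f = -11/2

x1 = 5, x2 = 0, maximum f = 20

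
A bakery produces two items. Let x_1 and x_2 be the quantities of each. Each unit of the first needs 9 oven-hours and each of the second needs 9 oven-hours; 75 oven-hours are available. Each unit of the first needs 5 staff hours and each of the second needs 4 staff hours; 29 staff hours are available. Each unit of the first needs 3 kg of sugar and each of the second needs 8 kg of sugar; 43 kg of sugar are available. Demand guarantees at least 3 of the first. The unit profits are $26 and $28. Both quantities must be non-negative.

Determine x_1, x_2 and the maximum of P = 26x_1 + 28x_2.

x_1 = 3, x_2 = 7/2, maximum P = 176

Extreme points and P = 26x_1 + 28x_2:
  (29/5, 0) → P = 754/5
  (3, 0) → P = 78
  (3, 7/2) → P = 176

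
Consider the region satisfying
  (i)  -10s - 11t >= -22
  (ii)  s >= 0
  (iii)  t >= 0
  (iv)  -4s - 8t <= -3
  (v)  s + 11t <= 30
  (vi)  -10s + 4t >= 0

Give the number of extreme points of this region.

Of the 15 pairwise boundary intersections, those satisfying every inequality are:
  (0, 2)
  (44/75, 22/15)
  (0, 3/8)
  (1/8, 5/16)

4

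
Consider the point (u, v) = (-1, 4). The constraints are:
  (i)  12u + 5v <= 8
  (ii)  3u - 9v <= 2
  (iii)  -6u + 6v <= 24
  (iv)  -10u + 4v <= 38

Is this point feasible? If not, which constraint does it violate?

Constraint (iii): -6u + 6v = 30, which is not ≤ 24. All other constraints are satisfied.

not feasible — violates (iii)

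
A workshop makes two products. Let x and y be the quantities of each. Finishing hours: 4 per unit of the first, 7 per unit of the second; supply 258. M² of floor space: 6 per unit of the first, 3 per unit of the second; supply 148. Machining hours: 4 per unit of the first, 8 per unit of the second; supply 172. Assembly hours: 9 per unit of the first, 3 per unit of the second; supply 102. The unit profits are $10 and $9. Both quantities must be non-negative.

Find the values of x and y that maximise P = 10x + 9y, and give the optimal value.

Vertices and P = 10x + 9y:
  (0, 0) → P = 0
  (0, 43/2) → P = 387/2
  (34/3, 0) → P = 340/3
  (5, 19) → P = 221

The binding constraints are 4x + 8y = 172 and 9x + 3y = 102.
Solving simultaneously gives x = 5, y = 19.

x = 5, y = 19, maximum P = 221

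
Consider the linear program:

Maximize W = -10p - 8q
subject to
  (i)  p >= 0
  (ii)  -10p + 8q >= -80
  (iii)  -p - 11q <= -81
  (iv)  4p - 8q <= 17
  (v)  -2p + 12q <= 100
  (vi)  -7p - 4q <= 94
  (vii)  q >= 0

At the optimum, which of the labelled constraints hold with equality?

Corner points and W = -10p - 8q:
  (0, 81/11) → W = -648/11
  (0, 25/3) → W = -200/3
  (764/59, 365/59) → W = -10560/59
  (220/13, 145/13) → W = -3360/13

The maximum is at (0, 81/11). Substituting into each constraint, equality holds for (i) and (iii); the remaining constraints have slack.

(i) and (iii)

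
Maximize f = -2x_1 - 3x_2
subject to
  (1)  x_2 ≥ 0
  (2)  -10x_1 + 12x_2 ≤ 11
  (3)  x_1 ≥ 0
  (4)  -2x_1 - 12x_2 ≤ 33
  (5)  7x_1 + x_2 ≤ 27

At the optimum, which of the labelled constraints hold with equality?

(1) and (3)

Corner points and f = -2x_1 - 3x_2:
  (0, 0) → f = 0
  (27/7, 0) → f = -54/7
  (0, 11/12) → f = -11/4
  (313/94, 347/94) → f = -1667/94

The maximum is at (0, 0). Substituting into each constraint, equality holds for (1) and (3); the remaining constraints have slack.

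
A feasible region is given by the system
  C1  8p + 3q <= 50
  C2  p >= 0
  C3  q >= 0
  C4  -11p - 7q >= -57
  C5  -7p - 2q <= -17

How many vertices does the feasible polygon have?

The feasible vertices (each the meet of two boundaries and inside every other half-plane) are:
  (57/11, 0)
  (17/7, 0)
  (5/27, 212/27)

3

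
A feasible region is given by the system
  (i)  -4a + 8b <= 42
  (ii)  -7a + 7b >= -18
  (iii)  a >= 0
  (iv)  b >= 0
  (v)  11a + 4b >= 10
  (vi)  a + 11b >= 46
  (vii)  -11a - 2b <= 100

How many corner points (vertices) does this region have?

Of the 21 pairwise boundary intersections, those satisfying every inequality are:
  (219/14, 183/14)
  (0, 21/4)
  (130/21, 76/21)
  (0, 46/11)

4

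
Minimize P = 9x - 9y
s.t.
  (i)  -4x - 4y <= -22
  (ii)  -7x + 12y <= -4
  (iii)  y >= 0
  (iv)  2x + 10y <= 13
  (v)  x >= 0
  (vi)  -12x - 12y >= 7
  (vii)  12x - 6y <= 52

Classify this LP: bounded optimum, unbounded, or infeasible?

infeasible

Constraints -4x - 4y ≤ -22 and -12x - 12y ≥ 7 have parallel boundaries but demand opposite sides — no point can satisfy both, so the region is empty.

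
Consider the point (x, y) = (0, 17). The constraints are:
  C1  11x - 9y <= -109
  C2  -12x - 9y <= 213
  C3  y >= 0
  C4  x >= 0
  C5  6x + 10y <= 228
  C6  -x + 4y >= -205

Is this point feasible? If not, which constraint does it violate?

feasible

C1: -153 ≤ -109 ✓
C2: -153 ≤ 213 ✓
C3: 17 ≥ 0 ✓
C4: 0 ≥ 0 ✓
C5: 170 ≤ 228 ✓
C6: 68 ≥ -205 ✓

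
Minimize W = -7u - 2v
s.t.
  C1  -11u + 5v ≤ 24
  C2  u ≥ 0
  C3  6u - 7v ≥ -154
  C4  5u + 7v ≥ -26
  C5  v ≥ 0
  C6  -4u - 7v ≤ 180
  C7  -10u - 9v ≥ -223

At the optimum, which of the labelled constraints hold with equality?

Extreme points and W = -7u - 2v:
  (0, 24/5) → W = -48/5
  (899/149, 2693/149) → W = -11679/149
  (0, 0) → W = 0
  (223/10, 0) → W = -1561/10

The minimum is at (223/10, 0). Substituting into each constraint, equality holds for C5 and C7; the remaining constraints have slack.

C5 and C7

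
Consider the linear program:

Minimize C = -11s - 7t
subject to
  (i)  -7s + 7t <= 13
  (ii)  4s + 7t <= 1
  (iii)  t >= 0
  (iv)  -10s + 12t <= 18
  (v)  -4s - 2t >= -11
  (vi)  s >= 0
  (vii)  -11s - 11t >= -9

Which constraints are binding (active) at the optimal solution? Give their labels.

(ii) and (iii)

Extreme points and C = -11s - 7t:
  (1/4, 0) → C = -11/4
  (0, 1/7) → C = -1
  (0, 0) → C = 0

The minimum is at (1/4, 0). Substituting into each constraint, equality holds for (ii) and (iii); the remaining constraints have slack.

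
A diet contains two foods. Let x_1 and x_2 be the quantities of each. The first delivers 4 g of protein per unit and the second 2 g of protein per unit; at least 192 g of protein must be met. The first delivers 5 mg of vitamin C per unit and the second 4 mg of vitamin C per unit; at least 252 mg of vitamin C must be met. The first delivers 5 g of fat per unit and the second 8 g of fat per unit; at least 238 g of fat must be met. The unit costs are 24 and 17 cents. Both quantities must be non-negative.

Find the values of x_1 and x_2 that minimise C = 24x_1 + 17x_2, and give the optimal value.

x_1 = 44, x_2 = 8, minimum C = 1192

Extreme points and C = 24x_1 + 17x_2:
  (0, 96) → C = 1632
  (252/5, 0) → C = 6048/5
  (44, 8) → C = 1192
The feasible region is unbounded (it extends along (0, 1), (1, 0)), but C strictly increases along every unbounded feasible direction, so there is no improving ray and the minimum is attained at a vertex.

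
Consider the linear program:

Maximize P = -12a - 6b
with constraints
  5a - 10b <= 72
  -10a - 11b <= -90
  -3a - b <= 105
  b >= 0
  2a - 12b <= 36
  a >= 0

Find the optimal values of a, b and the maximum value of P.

a = 0, b = 90/11, maximum P = -540/11

Corner points and P = -12a - 6b:
  (72/5, 0) → P = -864/5
  (9, 0) → P = -108
  (0, 90/11) → P = -540/11
The feasible region is unbounded (it extends along (0, 1), (2, 1)), but P strictly decreases along every unbounded feasible direction, so there is no improving ray and the maximum is attained at a vertex.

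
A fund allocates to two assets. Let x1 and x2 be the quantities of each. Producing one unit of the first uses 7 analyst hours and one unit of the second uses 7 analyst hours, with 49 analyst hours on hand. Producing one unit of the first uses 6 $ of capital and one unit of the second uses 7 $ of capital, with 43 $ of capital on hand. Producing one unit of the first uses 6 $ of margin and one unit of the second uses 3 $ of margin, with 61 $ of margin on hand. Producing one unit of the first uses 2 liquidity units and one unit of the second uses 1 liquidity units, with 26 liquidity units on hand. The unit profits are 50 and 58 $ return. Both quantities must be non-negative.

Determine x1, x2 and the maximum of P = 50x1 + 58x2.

Extreme points and P = 50x1 + 58x2:
  (0, 0) → P = 0
  (0, 43/7) → P = 2494/7
  (7, 0) → P = 350
  (6, 1) → P = 358

x1 = 6, x2 = 1, maximum P = 358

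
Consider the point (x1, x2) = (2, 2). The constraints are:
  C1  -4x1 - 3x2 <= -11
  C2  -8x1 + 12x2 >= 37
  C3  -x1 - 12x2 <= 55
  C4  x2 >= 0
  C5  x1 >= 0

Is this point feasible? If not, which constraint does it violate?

not feasible — violates C2

Constraint C2: -8x1 + 12x2 = 8, which is not ≥ 37. All other constraints are satisfied.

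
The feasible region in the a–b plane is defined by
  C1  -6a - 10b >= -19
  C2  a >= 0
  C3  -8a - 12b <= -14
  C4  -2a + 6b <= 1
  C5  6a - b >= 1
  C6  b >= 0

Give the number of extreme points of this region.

4

Intersecting each pair of boundary lines and keeping only the points that satisfy every inequality leaves:
  (13/7, 11/14)
  (19/6, 0)
  (1, 1/2)
  (7/4, 0)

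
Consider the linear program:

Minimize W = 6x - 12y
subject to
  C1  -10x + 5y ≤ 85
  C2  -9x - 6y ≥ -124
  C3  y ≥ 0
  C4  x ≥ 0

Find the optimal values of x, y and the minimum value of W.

x = 22/21, y = 401/21, minimum W = -1560/7

Feasible corners and W = 6x - 12y:
  (22/21, 401/21) → W = -1560/7
  (0, 17) → W = -204
  (124/9, 0) → W = 248/3
  (0, 0) → W = 0

At the optimal vertex, -10x + 5y = 85 and -9x - 6y = -124.
Solving simultaneously gives x = 22/21, y = 401/21.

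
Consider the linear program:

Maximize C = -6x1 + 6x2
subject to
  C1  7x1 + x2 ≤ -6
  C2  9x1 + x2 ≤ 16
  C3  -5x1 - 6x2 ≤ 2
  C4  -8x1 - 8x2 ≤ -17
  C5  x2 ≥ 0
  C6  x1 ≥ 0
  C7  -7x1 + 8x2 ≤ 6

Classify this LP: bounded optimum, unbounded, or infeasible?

infeasible

The boundaries 9x1 + x2 = 16 and -8x1 - 8x2 = -17 meet at (111/64, 25/64), but that point violates 7x1 + x2 ≤ -6. Every candidate vertex is excluded by some other constraint, so the feasible region is empty.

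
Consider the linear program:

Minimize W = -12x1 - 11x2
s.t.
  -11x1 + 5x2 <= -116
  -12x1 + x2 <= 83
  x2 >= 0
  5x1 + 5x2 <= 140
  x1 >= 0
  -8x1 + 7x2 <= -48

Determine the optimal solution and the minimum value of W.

Feasible corners and W = -12x1 - 11x2:
  (116/11, 0) → W = -1392/11
  (572/37, 400/37) → W = -11264/37
  (28, 0) → W = -336
  (244/15, 176/15) → W = -4864/15

The binding constraints are x2 = 0 and 5x1 + 5x2 = 140.
Solving simultaneously gives x1 = 28, x2 = 0.

x1 = 28, x2 = 0, minimum W = -336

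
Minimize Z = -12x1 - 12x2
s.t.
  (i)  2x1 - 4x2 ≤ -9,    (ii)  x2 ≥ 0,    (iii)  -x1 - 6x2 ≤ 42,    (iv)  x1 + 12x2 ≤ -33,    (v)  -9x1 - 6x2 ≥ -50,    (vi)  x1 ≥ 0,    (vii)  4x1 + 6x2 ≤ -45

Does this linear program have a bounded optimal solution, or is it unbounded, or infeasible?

The boundaries x2 = 0 and -x1 - 6x2 = 42 meet at (-42, 0), but that point violates x1 ≥ 0. Every candidate vertex is excluded by some other constraint, so the feasible region is empty.

infeasible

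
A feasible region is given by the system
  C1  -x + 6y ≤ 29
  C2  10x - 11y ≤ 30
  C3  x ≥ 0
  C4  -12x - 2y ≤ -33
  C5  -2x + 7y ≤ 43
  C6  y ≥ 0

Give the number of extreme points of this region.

Pairwise boundary intersections that survive every other constraint:
  (499/49, 320/49)
  (70/37, 381/74)
  (3, 0)
  (11/4, 0)

4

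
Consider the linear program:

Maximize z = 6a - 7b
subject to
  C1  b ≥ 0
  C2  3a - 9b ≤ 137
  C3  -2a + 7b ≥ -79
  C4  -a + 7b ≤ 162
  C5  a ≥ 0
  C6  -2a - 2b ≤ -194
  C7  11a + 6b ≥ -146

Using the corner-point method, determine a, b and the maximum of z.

a = 2417/12, b = 623/12, maximum z = 10141/12

Vertices and z = 6a - 7b:
  (2417/12, 623/12) → z = 10141/12
  (505/6, 77/6) → z = 2491/6
  (517/8, 259/8) → z = 1289/8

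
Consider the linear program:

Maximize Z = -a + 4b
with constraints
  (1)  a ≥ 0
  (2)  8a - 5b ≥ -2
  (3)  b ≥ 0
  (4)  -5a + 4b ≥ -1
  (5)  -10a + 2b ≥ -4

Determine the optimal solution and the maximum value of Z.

a = 12/17, b = 26/17, maximum Z = 92/17

Vertices and Z = -a + 4b:
  (0, 2/5) → Z = 8/5
  (0, 0) → Z = 0
  (12/17, 26/17) → Z = 92/17
  (1/5, 0) → Z = -1/5
  (7/15, 1/3) → Z = 13/15

The optimum lies where 8a - 5b = -2 and -10a + 2b = -4.
Solving simultaneously gives a = 12/17, b = 26/17.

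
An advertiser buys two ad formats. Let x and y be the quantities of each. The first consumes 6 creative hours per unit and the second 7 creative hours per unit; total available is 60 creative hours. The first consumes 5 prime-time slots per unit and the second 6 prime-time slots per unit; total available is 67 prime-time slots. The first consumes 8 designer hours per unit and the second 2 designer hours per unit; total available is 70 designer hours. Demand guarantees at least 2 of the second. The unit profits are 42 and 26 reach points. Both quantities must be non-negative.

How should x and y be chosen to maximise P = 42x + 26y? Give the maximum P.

x = 23/3, y = 2, maximum P = 374

Feasible corners and P = 42x + 26y:
  (0, 60/7) → P = 1560/7
  (0, 2) → P = 52
  (23/3, 2) → P = 374

The binding constraints are 6x + 7y = 60 and y = 2.
Solving simultaneously gives x = 23/3, y = 2.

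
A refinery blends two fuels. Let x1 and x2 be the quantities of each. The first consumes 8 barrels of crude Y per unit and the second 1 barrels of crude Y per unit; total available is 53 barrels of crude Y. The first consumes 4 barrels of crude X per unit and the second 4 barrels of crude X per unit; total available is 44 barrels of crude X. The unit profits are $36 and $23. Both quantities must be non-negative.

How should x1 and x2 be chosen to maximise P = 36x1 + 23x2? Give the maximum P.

x1 = 6, x2 = 5, maximum P = 331

Vertices and P = 36x1 + 23x2:
  (0, 0) → P = 0
  (0, 11) → P = 253
  (53/8, 0) → P = 477/2
  (6, 5) → P = 331

At the optimal vertex, 8x1 + x2 = 53 and 4x1 + 4x2 = 44.
Solving simultaneously gives x1 = 6, x2 = 5.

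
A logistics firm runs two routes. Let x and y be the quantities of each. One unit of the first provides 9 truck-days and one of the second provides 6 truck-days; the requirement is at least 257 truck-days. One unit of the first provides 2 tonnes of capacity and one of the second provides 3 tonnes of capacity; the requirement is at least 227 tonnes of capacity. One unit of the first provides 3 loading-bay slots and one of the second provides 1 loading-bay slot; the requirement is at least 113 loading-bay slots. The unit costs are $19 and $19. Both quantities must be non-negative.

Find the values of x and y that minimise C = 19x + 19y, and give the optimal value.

Extreme points and C = 19x + 19y:
  (0, 113) → C = 2147
  (227/2, 0) → C = 4313/2
  (16, 65) → C = 1539
The feasible region is unbounded (it extends along (0, 1), (1, 0)), but C strictly increases along every unbounded feasible direction, so there is no improving ray and the minimum is attained at a vertex.

The binding constraints are 2x + 3y = 227 and 3x + y = 113.
Solving simultaneously gives x = 16, y = 65.

x = 16, y = 65, minimum C = 1539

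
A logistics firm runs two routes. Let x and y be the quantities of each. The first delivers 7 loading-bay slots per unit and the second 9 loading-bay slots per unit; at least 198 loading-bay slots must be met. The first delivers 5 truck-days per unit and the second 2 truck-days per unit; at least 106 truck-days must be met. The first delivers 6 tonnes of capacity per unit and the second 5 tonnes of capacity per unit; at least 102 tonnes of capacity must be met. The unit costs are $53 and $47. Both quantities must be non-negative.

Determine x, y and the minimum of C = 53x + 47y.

Feasible corners and C = 53x + 47y:
  (0, 53) → C = 2491
  (198/7, 0) → C = 10494/7
  (18, 8) → C = 1330
The feasible region is unbounded (it extends along (0, 1), (1, 0)), but C strictly increases along every unbounded feasible direction, so there is no improving ray and the minimum is attained at a vertex.

x = 18, y = 8, minimum C = 1330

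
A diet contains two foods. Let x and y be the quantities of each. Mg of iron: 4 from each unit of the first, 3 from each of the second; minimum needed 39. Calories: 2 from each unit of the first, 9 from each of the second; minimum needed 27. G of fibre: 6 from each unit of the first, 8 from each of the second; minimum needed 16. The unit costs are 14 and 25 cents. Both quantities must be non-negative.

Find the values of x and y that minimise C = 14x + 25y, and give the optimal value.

x = 9, y = 1, minimum C = 151

Extreme points and C = 14x + 25y:
  (0, 13) → C = 325
  (27/2, 0) → C = 189
  (9, 1) → C = 151
The feasible region is unbounded (it extends along (0, 1), (1, 0)), but C strictly increases along every unbounded feasible direction, so there is no improving ray and the minimum is attained at a vertex.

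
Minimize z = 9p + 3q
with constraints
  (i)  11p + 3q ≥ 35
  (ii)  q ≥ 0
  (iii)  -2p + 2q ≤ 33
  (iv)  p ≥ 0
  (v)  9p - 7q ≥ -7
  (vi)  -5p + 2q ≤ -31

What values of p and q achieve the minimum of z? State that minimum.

p = 31/5, q = 0, minimum z = 279/5

Vertices and z = 9p + 3q:
  (31/5, 0) → z = 279/5
  (217/4, 283/4) → z = 1401/2
  (231/17, 314/17) → z = 3021/17
The feasible region is unbounded (it extends along (1, 1), (1, 0)), but z strictly increases along every unbounded feasible direction, so there is no improving ray and the minimum is attained at a vertex.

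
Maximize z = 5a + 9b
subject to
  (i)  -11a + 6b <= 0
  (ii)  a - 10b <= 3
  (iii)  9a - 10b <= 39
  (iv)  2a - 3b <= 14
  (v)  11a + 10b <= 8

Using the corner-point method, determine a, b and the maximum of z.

a = 3/11, b = 1/2, maximum z = 129/22

Extreme points and z = 5a + 9b:
  (-9/52, -33/104) → z = -387/104
  (3/11, 1/2) → z = 129/22
  (11/12, -5/24) → z = 65/24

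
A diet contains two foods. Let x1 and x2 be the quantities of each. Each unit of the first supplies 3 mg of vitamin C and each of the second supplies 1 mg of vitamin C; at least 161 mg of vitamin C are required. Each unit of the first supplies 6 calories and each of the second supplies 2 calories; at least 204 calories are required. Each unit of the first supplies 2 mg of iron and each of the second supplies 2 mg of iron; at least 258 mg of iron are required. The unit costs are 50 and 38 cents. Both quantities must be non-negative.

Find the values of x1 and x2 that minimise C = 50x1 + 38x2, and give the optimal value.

Vertices and C = 50x1 + 38x2:
  (0, 161) → C = 6118
  (129, 0) → C = 6450
  (16, 113) → C = 5094
The feasible region is unbounded (it extends along (0, 1), (1, 0)), but C strictly increases along every unbounded feasible direction, so there is no improving ray and the minimum is attained at a vertex.

At the optimal vertex, 3x1 + x2 = 161 and 2x1 + 2x2 = 258.
Solving simultaneously gives x1 = 16, x2 = 113.

x1 = 16, x2 = 113, minimum C = 5094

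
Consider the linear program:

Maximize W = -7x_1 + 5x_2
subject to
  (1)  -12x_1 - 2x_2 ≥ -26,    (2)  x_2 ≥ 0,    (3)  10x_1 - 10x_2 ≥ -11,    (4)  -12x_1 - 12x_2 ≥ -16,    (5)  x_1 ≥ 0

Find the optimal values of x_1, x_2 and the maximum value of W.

x_1 = 0, x_2 = 11/10, maximum W = 11/2

Corner points and W = -7x_1 + 5x_2:
  (4/3, 0) → W = -28/3
  (0, 0) → W = 0
  (7/60, 73/60) → W = 79/15
  (0, 11/10) → W = 11/2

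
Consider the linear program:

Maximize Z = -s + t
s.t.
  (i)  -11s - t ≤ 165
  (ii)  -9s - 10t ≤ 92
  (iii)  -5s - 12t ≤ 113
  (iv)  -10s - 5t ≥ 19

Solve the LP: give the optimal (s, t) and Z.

Vertices and Z = -s + t:
  (-1558/101, 473/101) → Z = 2031/101
  (-806/45, 1441/45) → Z = 749/15
  (13/29, -557/58) → Z = -583/58
  (337/95, -207/19) → Z = -1372/95

The optimum lies where -11s - t = 165 and -10s - 5t = 19.
Solving simultaneously gives s = -806/45, t = 1441/45.

s = -806/45, t = 1441/45, maximum Z = 749/15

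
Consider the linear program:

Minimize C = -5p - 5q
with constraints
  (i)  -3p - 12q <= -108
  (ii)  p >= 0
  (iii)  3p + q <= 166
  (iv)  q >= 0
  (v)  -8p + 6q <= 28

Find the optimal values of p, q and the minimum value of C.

Feasible corners and C = -5p - 5q:
  (36, 0) → C = -180
  (52/19, 158/19) → C = -1050/19
  (166/3, 0) → C = -830/3
  (484/13, 706/13) → C = -5950/13

p = 484/13, q = 706/13, minimum C = -5950/13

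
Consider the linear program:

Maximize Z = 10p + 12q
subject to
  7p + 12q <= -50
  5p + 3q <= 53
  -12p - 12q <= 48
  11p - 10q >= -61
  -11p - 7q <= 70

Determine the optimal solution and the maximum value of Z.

p = 262/13, q = -207/13, maximum Z = 136/13

Extreme points and Z = 10p + 12q:
  (262/13, -207/13) → Z = 136/13
  (2/5, -22/5) → Z = -244/5
  (65/2, -73/2) → Z = -113

The optimum lies where 7p + 12q = -50 and 5p + 3q = 53.
Solving simultaneously gives p = 262/13, q = -207/13.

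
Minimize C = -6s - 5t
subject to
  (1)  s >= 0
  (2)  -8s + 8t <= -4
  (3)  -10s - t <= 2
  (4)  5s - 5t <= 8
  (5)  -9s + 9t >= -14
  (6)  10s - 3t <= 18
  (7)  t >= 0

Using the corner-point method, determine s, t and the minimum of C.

s = 33/14, t = 13/7, minimum C = -164/7

Extreme points and C = -6s - 5t:
  (33/14, 13/7) → C = -164/7
  (1/2, 0) → C = -3
  (40/21, 22/63) → C = -830/63
  (14/9, 0) → C = -28/3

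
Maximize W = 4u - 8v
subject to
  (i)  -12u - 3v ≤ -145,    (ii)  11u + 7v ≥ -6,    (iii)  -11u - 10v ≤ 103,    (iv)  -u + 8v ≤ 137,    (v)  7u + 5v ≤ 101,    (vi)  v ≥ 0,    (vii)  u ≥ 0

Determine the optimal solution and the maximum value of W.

u = 101/7, v = 0, maximum W = 404/7

Feasible corners and W = 4u - 8v:
  (422/39, 197/39) → W = 112/39
  (145/12, 0) → W = 145/3
  (101/7, 0) → W = 404/7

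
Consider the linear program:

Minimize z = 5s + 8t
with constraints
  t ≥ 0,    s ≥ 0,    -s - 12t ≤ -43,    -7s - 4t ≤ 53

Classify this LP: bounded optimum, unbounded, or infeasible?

bounded optimum

Feasible corners and z = 5s + 8t:
  (43, 0) → z = 215
  (0, 43/12) → z = 86/3
The feasible region has finitely many vertices and no improving ray; the minimum is 86/3 at (0, 43/12).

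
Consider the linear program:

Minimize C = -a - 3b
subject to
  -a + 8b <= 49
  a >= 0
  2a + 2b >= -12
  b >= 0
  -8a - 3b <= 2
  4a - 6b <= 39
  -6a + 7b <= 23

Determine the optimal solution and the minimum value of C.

a = 303/13, b = 235/26, minimum C = -1311/26

Extreme points and C = -a - 3b:
  (303/13, 235/26) → C = -1311/26
  (159/41, 271/41) → C = -972/41
  (0, 0) → C = 0
  (0, 23/7) → C = -69/7
  (39/4, 0) → C = -39/4

The optimum lies where -a + 8b = 49 and 4a - 6b = 39.
Solving simultaneously gives a = 303/13, b = 235/26.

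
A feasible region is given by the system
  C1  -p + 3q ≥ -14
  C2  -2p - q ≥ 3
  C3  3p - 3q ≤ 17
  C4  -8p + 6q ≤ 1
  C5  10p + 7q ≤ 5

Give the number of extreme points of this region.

3

Pairwise boundary intersections that survive every other constraint:
  (5/7, -31/7)
  (-29/6, -113/18)
  (-19/20, -11/10)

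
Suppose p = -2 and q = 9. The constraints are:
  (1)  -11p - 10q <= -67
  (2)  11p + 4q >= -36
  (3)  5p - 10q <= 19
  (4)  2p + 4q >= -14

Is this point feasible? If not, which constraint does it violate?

feasible

(1): -68 ≤ -67 ✓
(2): 14 ≥ -36 ✓
(3): -100 ≤ 19 ✓
(4): 32 ≥ -14 ✓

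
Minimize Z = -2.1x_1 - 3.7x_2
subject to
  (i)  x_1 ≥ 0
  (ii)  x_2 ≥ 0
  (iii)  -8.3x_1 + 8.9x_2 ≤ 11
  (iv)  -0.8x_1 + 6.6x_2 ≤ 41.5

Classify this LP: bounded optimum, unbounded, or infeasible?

unbounded

From the feasible point (0, 0), moving in the direction (6.6, 0.8) keeps every constraint satisfied while Z decreases without bound.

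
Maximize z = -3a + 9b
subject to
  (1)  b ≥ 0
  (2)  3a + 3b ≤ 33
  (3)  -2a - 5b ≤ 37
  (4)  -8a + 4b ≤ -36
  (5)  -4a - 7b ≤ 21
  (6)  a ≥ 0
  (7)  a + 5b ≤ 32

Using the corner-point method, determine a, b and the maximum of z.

a = 20/3, b = 13/3, maximum z = 19

Feasible corners and z = -3a + 9b:
  (11, 0) → z = -33
  (9/2, 0) → z = -27/2
  (20/3, 13/3) → z = 19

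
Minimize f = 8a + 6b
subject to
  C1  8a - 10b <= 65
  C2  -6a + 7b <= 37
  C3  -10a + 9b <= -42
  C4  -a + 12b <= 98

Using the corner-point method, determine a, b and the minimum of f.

Extreme points and f = 8a + 6b:
  (-165/28, -157/14) → f = -801/7
  (880/43, 849/86) → f = 9587/43
  (462/37, 1022/111) → f = 5740/37

a = -165/28, b = -157/14, minimum f = -801/7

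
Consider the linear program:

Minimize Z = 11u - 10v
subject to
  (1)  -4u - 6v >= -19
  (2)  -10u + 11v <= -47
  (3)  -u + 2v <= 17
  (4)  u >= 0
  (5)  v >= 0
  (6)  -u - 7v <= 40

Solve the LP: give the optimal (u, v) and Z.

u = 47/10, v = 0, minimum Z = 517/10

Vertices and Z = 11u - 10v:
  (491/104, 1/52) → Z = 5381/104
  (19/4, 0) → Z = 209/4
  (47/10, 0) → Z = 517/10

At the optimal vertex, -10u + 11v = -47 and v = 0.
Solving simultaneously gives u = 47/10, v = 0.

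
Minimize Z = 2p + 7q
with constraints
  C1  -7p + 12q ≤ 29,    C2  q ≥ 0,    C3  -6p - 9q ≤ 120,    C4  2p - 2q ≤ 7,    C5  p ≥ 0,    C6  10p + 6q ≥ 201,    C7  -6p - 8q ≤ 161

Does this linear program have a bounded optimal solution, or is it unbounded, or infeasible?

bounded optimum

Vertices and Z = 2p + 7q:
  (71/5, 107/10) → Z = 1033/10
  (373/27, 1697/162) → Z = 16355/162
  (111/8, 83/8) → Z = 803/8
The feasible region has finitely many vertices and no improving ray; the minimum is 803/8 at (111/8, 83/8).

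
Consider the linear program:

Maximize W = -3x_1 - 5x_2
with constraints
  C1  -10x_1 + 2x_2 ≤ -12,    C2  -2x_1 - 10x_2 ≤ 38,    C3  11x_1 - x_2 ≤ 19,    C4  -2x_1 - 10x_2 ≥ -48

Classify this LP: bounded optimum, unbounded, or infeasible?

Extreme points and W = -3x_1 - 5x_2:
  (11/26, -101/26) → W = 236/13
  (27/13, 57/13) → W = -366/13
  (19/14, -57/14) → W = 114/7
  (17/8, 35/8) → W = -113/4
The feasible region has finitely many vertices and no improving ray; the maximum is 236/13 at (11/26, -101/26).

bounded optimum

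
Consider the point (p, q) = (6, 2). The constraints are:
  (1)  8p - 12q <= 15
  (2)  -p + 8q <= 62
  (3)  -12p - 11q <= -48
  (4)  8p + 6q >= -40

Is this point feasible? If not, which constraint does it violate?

not feasible — violates (1)

Constraint (1): 8p - 12q = 24, which is not ≤ 15. All other constraints are satisfied.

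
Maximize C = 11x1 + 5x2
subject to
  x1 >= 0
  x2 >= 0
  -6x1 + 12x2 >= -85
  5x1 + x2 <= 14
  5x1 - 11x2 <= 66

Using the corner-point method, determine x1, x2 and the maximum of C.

Feasible corners and C = 11x1 + 5x2:
  (0, 0) → C = 0
  (0, 14) → C = 70
  (14/5, 0) → C = 154/5

The binding constraints are x1 = 0 and 5x1 + x2 = 14.
Solving simultaneously gives x1 = 0, x2 = 14.

x1 = 0, x2 = 14, maximum C = 70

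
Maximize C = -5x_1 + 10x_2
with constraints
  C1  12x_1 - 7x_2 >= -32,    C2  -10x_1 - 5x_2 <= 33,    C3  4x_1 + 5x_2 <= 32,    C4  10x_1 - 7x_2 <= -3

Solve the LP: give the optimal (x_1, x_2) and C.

x_1 = 8/11, x_2 = 64/11, maximum C = 600/11

Extreme points and C = -5x_1 + 10x_2:
  (-391/130, -38/65) → C = 239/26
  (8/11, 64/11) → C = 600/11
  (-41/20, -5/2) → C = -59/4
  (209/78, 166/39) → C = 175/6

The binding constraints are 12x_1 - 7x_2 = -32 and 4x_1 + 5x_2 = 32.
Solving simultaneously gives x_1 = 8/11, x_2 = 64/11.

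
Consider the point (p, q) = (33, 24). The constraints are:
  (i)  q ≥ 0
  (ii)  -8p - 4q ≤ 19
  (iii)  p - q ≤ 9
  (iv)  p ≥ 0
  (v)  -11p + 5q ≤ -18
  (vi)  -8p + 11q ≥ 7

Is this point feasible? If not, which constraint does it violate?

not feasible — violates (vi)

Constraint (vi): -8p + 11q = 0, which is not ≥ 7. All other constraints are satisfied.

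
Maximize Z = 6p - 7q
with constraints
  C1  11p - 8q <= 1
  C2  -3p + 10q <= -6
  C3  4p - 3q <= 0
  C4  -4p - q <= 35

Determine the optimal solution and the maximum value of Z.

p = -105/16, q = -35/4, maximum Z = 175/8

Feasible corners and Z = 6p - 7q:
  (-18/31, -24/31) → Z = 60/31
  (-8, -3) → Z = -27
  (-105/16, -35/4) → Z = 175/8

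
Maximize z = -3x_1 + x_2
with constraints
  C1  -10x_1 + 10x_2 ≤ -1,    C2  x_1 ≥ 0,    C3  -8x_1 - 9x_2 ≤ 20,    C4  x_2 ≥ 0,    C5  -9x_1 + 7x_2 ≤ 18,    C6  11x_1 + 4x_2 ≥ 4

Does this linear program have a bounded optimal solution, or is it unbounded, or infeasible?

Feasible corners and z = -3x_1 + x_2:
  (22/75, 29/150) → z = -103/150
  (4/11, 0) → z = -12/11
The feasible region has finitely many vertices and no improving ray; the maximum is -103/150 at (22/75, 29/150).

bounded optimum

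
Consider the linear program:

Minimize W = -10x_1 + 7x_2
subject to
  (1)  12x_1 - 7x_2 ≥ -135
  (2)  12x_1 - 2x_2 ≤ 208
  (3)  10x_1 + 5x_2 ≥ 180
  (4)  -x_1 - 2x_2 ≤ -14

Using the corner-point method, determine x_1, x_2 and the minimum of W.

x_1 = 35/2, x_2 = 1, minimum W = -168

Vertices and W = -10x_1 + 7x_2:
  (863/30, 343/5) → W = 2888/15
  (9/2, 27) → W = 144
  (35/2, 1) → W = -168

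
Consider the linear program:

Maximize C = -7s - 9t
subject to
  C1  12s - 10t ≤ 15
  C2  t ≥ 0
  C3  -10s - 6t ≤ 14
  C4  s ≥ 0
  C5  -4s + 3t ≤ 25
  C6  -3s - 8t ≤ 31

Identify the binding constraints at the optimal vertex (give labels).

Extreme points and C = -7s - 9t:
  (5/4, 0) → C = -35/4
  (0, 0) → C = 0
  (0, 25/3) → C = -75
The feasible region is unbounded (it extends along (3, 4), (5, 6)), but C strictly decreases along every unbounded feasible direction, so there is no improving ray and the maximum is attained at a vertex.

The maximum is at (0, 0). Substituting into each constraint, equality holds for C2 and C4; the remaining constraints have slack.

C2 and C4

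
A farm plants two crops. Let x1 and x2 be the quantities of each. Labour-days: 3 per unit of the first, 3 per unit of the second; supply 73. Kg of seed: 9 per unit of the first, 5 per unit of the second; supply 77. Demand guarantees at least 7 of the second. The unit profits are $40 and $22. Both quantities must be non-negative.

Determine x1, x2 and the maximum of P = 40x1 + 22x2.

Feasible corners and P = 40x1 + 22x2:
  (0, 77/5) → P = 1694/5
  (0, 7) → P = 154
  (14/3, 7) → P = 1022/3

x1 = 14/3, x2 = 7, maximum P = 1022/3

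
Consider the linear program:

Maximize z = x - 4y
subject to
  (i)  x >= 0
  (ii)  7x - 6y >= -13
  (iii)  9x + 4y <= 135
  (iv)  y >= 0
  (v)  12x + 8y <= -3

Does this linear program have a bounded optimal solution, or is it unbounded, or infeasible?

infeasible

The boundaries x = 0 and 7x - 6y = -13 meet at (0, 13/6), but that point violates 12x + 8y ≤ -3. Every candidate vertex is excluded by some other constraint, so the feasible region is empty.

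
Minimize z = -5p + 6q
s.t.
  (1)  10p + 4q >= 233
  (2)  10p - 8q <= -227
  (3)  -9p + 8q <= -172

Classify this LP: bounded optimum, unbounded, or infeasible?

infeasible

The boundaries 10p + 4q = 233 and 10p - 8q = -227 meet at (239/30, 115/3), but that point violates -9p + 8q ≤ -172. Every candidate vertex is excluded by some other constraint, so the feasible region is empty.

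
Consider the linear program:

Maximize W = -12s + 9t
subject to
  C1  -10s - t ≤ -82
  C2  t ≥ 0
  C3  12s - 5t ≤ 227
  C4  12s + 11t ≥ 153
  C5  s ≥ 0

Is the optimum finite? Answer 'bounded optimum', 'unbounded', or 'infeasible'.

unbounded

From the feasible point (107/14, 39/7), moving in the direction (0, 1) keeps every constraint satisfied while W increases without bound.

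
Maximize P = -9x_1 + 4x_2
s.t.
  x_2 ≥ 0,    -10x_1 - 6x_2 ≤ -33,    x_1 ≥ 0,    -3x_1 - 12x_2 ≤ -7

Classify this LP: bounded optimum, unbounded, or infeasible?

From the feasible point (33/10, 0), moving in the direction (0, 1) keeps every constraint satisfied while P increases without bound.

unbounded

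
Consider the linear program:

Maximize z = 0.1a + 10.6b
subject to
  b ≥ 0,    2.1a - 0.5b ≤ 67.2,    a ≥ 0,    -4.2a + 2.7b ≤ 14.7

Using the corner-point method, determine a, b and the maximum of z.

a = 899/17, b = 1491/17, maximum z = 31789/34

Feasible corners and z = 0.1a + 10.6b:
  (32, 0) → z = 16/5
  (0, 0) → z = 0
  (899/17, 1491/17) → z = 31789/34
  (0, 49/9) → z = 2597/45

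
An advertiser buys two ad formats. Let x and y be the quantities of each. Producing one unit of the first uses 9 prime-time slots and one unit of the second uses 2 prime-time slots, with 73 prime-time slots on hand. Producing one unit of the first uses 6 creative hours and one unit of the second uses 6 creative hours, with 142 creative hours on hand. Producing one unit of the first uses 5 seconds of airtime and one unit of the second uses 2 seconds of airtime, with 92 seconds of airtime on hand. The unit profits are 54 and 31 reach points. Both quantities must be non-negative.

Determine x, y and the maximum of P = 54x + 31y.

x = 11/3, y = 20, maximum P = 818

Feasible corners and P = 54x + 31y:
  (0, 0) → P = 0
  (0, 71/3) → P = 2201/3
  (73/9, 0) → P = 438
  (11/3, 20) → P = 818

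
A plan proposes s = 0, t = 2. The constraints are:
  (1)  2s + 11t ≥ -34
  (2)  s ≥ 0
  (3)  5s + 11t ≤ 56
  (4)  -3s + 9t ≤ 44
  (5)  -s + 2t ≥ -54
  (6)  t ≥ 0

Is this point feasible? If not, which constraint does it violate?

feasible

(1): 22 ≥ -34 ✓
(2): 0 ≥ 0 ✓
(3): 22 ≤ 56 ✓
(4): 18 ≤ 44 ✓
(5): 4 ≥ -54 ✓
(6): 2 ≥ 0 ✓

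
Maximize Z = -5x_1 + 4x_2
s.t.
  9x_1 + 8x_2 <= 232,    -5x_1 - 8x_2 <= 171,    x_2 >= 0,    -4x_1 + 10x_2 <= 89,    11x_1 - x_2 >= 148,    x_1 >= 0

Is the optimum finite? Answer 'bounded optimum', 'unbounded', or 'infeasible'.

Corner points and Z = -5x_1 + 4x_2:
  (232/9, 0) → Z = -1160/9
  (1416/97, 1220/97) → Z = -2200/97
  (148/11, 0) → Z = -740/11
The feasible region has finitely many vertices and no improving ray; the maximum is -2200/97 at (1416/97, 1220/97).

bounded optimum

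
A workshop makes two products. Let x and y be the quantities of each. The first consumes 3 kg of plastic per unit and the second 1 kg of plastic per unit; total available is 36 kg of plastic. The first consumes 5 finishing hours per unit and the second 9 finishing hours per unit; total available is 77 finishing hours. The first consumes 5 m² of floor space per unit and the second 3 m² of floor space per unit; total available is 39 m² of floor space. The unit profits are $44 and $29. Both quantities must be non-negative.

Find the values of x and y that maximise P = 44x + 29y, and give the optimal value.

Vertices and P = 44x + 29y:
  (0, 0) → P = 0
  (0, 77/9) → P = 2233/9
  (39/5, 0) → P = 1716/5
  (4, 19/3) → P = 1079/3

The binding constraints are 5x + 9y = 77 and 5x + 3y = 39.
Solving simultaneously gives x = 4, y = 19/3.

x = 4, y = 19/3, maximum P = 1079/3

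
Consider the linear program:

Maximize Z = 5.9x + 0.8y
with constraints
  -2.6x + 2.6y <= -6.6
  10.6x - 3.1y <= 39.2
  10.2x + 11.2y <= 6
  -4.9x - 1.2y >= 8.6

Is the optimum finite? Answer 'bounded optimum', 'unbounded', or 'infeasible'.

Feasible corners and Z = 5.9x + 0.8y:
  (-722/793, -2735/793) → Z = -32239/3965
  (2038/2791, -28324/2791) → Z = -10635/2791
The feasible region has finitely many vertices and no improving ray; the maximum is -10635/2791 at (2038/2791, -28324/2791).

bounded optimum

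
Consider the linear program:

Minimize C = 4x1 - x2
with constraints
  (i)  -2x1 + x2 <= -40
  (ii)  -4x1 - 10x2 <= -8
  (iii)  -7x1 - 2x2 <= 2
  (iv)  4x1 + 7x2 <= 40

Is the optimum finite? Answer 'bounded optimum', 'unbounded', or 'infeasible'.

Vertices and C = 4x1 - x2:
  (17, -6) → C = 74
  (160/9, -40/9) → C = 680/9
  (86/3, -32/3) → C = 376/3
The feasible region has finitely many vertices and no improving ray; the minimum is 74 at (17, -6).

bounded optimum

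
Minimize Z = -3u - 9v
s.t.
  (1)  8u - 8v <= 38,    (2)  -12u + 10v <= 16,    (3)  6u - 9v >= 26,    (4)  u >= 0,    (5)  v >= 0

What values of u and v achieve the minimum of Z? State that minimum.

u = 67/12, v = 5/6, minimum Z = -97/4

Corner points and Z = -3u - 9v:
  (67/12, 5/6) → Z = -97/4
  (19/4, 0) → Z = -57/4
  (13/3, 0) → Z = -13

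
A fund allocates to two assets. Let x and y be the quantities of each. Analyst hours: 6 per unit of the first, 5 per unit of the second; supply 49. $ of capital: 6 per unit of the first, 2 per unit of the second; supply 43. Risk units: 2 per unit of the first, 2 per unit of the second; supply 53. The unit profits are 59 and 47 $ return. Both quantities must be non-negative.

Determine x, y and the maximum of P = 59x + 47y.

x = 13/2, y = 2, maximum P = 955/2

Feasible corners and P = 59x + 47y:
  (0, 0) → P = 0
  (0, 49/5) → P = 2303/5
  (43/6, 0) → P = 2537/6
  (13/2, 2) → P = 955/2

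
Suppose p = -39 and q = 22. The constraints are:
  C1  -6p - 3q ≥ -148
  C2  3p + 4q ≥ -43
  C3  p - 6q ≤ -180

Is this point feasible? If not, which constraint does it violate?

not feasible — violates C3

Constraint C3: p - 6q = -171, which is not ≤ -180. All other constraints are satisfied.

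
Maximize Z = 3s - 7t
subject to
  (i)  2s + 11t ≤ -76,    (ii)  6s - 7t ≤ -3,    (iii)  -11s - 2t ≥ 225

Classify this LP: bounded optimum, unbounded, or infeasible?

unbounded

From the feasible point (-2323/117, -386/117), moving in the direction (-7, -6) keeps every constraint satisfied while Z increases without bound.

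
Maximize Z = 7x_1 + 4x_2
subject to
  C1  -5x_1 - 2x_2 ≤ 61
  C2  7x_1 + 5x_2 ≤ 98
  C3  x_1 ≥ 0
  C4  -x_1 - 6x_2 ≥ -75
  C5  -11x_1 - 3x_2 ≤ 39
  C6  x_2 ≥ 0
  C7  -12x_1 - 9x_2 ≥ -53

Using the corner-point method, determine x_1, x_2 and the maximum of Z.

Feasible corners and Z = 7x_1 + 4x_2:
  (0, 0) → Z = 0
  (0, 53/9) → Z = 212/9
  (53/12, 0) → Z = 371/12

x_1 = 53/12, x_2 = 0, maximum Z = 371/12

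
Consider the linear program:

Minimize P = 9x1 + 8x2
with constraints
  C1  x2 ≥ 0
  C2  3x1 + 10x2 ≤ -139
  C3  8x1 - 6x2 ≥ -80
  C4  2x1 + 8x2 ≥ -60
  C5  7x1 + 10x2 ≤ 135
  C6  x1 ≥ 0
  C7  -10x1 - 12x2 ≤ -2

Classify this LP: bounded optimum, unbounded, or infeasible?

infeasible

The boundaries x2 = 0 and 7x1 + 10x2 = 135 meet at (135/7, 0), but that point violates 3x1 + 10x2 ≤ -139. Every candidate vertex is excluded by some other constraint, so the feasible region is empty.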